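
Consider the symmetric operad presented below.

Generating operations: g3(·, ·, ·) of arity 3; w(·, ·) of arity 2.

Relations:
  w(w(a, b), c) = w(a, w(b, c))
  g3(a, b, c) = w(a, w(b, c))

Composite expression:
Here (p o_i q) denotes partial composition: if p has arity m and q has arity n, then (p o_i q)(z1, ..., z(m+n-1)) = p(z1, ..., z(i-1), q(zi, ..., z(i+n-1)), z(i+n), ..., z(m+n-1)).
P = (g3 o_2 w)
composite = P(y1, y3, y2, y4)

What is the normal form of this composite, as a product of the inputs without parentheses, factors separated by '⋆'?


y1 ⋆ y3 ⋆ y2 ⋆ y4

Every regrouping of g3 is equal, so read the y-inputs in written order.
w(y3, y2) reduces to y3 ⋆ y2
g3(y1, w(y3, y2), y4) reduces to y1 ⋆ y3 ⋆ y2 ⋆ y4


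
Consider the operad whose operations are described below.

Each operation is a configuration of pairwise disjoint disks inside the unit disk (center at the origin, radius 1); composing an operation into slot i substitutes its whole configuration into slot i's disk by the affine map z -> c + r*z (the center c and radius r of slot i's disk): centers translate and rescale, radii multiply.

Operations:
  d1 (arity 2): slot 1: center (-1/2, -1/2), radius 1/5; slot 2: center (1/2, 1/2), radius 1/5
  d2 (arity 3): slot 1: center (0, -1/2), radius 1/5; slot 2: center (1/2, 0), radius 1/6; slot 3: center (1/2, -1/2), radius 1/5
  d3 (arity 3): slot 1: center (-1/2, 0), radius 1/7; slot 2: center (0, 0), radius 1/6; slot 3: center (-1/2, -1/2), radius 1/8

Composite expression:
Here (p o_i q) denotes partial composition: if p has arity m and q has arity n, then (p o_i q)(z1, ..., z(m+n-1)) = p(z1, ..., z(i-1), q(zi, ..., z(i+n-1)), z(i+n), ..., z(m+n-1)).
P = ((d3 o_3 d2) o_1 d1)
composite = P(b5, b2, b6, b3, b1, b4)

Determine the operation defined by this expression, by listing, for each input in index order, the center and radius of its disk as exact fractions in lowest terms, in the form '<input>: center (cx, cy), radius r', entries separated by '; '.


b1: center (-7/16, -1/2), radius 1/48; b2: center (-3/7, 1/14), radius 1/35; b3: center (-1/2, -9/16), radius 1/40; b4: center (-7/16, -9/16), radius 1/40; b5: center (-4/7, -1/14), radius 1/35; b6: center (0, 0), radius 1/6

Only the slot chain above each b matters under d3; compose those maps.
b5 passes through 2 substitutions, ending at center (-4/7, -1/14), radius 1/35
b2 passes through 2 substitutions, ending at center (-3/7, 1/14), radius 1/35
b6 passes through 1 substitution, ending at center (0, 0), radius 1/6
b3 passes through 2 substitutions, ending at center (-1/2, -9/16), radius 1/40
b1 passes through 2 substitutions, ending at center (-7/16, -1/2), radius 1/48
b4 passes through 2 substitutions, ending at center (-7/16, -9/16), radius 1/40


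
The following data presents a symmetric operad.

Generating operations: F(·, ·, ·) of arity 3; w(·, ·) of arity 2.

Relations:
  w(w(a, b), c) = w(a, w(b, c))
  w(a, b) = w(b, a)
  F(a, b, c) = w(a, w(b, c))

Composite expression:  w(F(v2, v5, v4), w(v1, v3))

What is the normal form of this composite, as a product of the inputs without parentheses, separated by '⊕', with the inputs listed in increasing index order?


Any arrangement under w is one operation, so sort the v-inputs.
F(v2, v5, v4) collapses to v2 ⊕ v5 ⊕ v4
w(v1, v3) collapses to v1 ⊕ v3
w(F(v2, v5, v4), w(v1, v3)) collapses to v2 ⊕ v5 ⊕ v4 ⊕ v1 ⊕ v3
sorting the factors by input index: v1 ⊕ v2 ⊕ v3 ⊕ v4 ⊕ v5

v1 ⊕ v2 ⊕ v3 ⊕ v4 ⊕ v5


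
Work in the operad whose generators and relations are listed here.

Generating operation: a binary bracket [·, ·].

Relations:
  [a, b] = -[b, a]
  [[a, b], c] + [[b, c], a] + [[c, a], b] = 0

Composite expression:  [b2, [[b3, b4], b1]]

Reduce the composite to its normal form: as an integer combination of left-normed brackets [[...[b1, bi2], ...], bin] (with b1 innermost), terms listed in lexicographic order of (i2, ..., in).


In the tensor algebra, words opening b1 carry the b1-anchored form.
Composite bracket: [b2, [[b3, b4], b1]]
The bracket unfolds into 8 signed words via [a, b] = ab - ba (2^3 = 8).
The b1-initial words carry the normal form:
  b1b3b4b2 (sign +1) contributes +[[[b1, b3], b4], b2]
  b1b4b3b2 (sign -1) contributes -[[[b1, b4], b3], b2]

[[[b1, b3], b4], b2] - [[[b1, b4], b3], b2]


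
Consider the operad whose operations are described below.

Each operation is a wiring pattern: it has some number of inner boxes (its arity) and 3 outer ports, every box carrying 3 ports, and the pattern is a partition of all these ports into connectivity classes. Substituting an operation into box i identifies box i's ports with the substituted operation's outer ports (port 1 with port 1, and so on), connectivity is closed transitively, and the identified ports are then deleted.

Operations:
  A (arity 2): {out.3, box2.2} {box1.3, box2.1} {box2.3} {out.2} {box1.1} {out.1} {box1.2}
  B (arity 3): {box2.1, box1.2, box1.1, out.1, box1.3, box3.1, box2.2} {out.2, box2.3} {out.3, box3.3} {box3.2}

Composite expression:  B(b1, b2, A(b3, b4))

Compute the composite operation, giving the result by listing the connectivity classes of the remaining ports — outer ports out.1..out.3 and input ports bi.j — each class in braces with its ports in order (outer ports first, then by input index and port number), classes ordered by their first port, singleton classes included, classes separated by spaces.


{out.1, b1.1, b1.2, b1.3, b2.1, b2.2} {out.2, b2.3} {out.3, b4.2} {b3.1} {b3.2} {b3.3, b4.1} {b4.3}

Connectivity passes through glued B-boundaries; trace each wire chain.
after A, the pattern on (b3, b4) reads {out.1} {out.2} {out.3, b4.2} {b3.1} {b3.2} {b3.3, b4.1} {b4.3} (out.j = its outer ports)
after B, the pattern on (b1, b2, b3, b4) reads {out.1, b1.1, b1.2, b1.3, b2.1, b2.2} {out.2, b2.3} {out.3, b4.2} {b3.1} {b3.2} {b3.3, b4.1} {b4.3} (out.j = its outer ports)


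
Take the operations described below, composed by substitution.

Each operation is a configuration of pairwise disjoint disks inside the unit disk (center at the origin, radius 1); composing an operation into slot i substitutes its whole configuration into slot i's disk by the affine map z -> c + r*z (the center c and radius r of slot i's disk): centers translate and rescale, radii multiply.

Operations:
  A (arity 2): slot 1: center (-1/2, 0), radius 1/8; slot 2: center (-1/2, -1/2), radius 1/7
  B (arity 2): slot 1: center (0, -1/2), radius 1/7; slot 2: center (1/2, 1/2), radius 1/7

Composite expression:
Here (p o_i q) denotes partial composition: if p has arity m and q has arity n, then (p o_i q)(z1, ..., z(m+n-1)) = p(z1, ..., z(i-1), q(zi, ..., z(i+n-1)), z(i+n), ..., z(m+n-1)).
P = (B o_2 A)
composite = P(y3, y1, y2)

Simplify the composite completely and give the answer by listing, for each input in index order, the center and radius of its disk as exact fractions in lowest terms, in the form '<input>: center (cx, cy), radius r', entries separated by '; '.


y1: center (3/7, 1/2), radius 1/56; y2: center (3/7, 3/7), radius 1/49; y3: center (0, -1/2), radius 1/7


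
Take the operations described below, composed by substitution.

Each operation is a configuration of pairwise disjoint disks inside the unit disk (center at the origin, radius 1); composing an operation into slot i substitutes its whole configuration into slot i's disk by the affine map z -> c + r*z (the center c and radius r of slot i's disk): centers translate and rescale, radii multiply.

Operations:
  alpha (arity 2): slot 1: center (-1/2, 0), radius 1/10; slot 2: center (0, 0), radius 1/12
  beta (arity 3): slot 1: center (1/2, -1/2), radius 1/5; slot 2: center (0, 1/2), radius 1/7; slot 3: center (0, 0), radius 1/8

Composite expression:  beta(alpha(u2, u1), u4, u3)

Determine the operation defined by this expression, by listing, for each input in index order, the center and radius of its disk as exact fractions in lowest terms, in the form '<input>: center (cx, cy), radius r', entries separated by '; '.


u1: center (1/2, -1/2), radius 1/60; u2: center (2/5, -1/2), radius 1/50; u3: center (0, 0), radius 1/8; u4: center (0, 1/2), radius 1/7

Follow each u-input down from beta: c' goes to c + r*c', radius to r*r'.
input u2: applying the 2 nested substitutions gives center (2/5, -1/2), radius 1/50
input u1: applying the 2 nested substitutions gives center (1/2, -1/2), radius 1/60
input u4: applying the 1 nested substitution gives center (0, 1/2), radius 1/7
input u3: applying the 1 nested substitution gives center (0, 0), radius 1/8


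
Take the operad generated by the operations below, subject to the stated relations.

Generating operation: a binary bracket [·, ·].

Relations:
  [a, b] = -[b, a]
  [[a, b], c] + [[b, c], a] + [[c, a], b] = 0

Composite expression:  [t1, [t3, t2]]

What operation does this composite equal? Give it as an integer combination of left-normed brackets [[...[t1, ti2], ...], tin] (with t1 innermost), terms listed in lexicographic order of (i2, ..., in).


-[[t1, t2], t3] + [[t1, t3], t2]


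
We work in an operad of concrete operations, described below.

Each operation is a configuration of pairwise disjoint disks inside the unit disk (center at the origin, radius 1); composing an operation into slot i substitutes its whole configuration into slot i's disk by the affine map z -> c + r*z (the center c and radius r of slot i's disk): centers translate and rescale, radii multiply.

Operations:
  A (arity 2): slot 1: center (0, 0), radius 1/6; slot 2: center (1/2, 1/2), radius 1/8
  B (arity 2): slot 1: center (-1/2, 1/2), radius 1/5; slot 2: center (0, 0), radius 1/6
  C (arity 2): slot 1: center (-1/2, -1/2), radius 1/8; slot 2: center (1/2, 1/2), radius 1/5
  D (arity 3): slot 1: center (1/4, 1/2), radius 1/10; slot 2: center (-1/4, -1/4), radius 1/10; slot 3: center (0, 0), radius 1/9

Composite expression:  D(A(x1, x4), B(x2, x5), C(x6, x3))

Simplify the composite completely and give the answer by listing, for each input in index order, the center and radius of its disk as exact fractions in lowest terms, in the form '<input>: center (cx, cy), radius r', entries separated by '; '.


x1: center (1/4, 1/2), radius 1/60; x2: center (-3/10, -1/5), radius 1/50; x3: center (1/18, 1/18), radius 1/45; x4: center (3/10, 11/20), radius 1/80; x5: center (-1/4, -1/4), radius 1/60; x6: center (-1/18, -1/18), radius 1/72

Below D, radii multiply path by path; the x-disk centers shift.
for x1, the 2-step affine chain lands on center (1/4, 1/2), radius 1/60
for x4, the 2-step affine chain lands on center (3/10, 11/20), radius 1/80
for x2, the 2-step affine chain lands on center (-3/10, -1/5), radius 1/50
for x5, the 2-step affine chain lands on center (-1/4, -1/4), radius 1/60
for x6, the 2-step affine chain lands on center (-1/18, -1/18), radius 1/72
for x3, the 2-step affine chain lands on center (1/18, 1/18), radius 1/45


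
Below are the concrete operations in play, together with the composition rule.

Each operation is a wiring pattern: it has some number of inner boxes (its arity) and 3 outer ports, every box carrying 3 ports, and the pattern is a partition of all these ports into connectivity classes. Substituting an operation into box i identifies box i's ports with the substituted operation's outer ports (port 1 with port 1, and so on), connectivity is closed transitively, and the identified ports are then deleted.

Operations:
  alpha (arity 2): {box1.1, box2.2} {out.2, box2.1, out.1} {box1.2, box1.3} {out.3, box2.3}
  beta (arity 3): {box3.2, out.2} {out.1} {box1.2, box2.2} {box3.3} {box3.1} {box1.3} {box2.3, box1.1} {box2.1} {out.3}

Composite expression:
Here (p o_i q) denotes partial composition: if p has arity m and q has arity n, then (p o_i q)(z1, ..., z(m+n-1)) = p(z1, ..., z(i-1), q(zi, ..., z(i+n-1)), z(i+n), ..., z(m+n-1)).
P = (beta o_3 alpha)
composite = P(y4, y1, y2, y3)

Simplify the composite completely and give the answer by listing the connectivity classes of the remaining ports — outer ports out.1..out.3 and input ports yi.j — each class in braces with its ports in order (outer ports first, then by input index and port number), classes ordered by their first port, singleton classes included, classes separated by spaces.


{out.1} {out.2, y3.1} {out.3} {y1.1} {y1.2, y4.2} {y1.3, y4.1} {y2.1, y3.2} {y2.2, y2.3} {y3.3} {y4.3}

Two ports join when wires chain via beta-identified ports.
stage alpha: inputs (y2, y3), connectivity {out.1, out.2, y3.1} {out.3, y3.3} {y2.1, y3.2} {y2.2, y2.3}, out.j its boundary
stage beta: inputs (y4, y1, y2, y3), connectivity {out.1} {out.2, y3.1} {out.3} {y1.1} {y1.2, y4.2} {y1.3, y4.1} {y2.1, y3.2} {y2.2, y2.3} {y3.3} {y4.3}, out.j its boundary


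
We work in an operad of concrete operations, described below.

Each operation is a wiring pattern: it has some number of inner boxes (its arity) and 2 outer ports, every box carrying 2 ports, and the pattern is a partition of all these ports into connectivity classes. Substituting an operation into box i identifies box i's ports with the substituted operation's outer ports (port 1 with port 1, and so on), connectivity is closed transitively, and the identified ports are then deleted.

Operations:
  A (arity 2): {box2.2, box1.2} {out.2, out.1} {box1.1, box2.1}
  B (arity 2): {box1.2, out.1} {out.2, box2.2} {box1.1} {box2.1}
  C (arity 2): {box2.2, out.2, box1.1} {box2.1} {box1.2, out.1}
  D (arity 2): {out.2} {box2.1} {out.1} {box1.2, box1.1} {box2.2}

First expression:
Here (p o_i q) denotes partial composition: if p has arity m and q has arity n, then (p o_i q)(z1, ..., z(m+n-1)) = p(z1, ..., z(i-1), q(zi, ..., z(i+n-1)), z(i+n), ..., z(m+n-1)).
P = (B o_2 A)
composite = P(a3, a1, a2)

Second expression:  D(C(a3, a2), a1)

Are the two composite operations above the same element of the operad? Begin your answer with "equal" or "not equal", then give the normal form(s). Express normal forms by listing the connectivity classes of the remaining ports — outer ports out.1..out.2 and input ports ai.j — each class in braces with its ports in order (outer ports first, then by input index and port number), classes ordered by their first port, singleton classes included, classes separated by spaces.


not equal: they reduce to {out.1, a3.2} {out.2} {a1.1, a2.1} {a1.2, a2.2} {a3.1} and {out.1} {out.2} {a1.1} {a1.2} {a2.1} {a2.2, a3.1, a3.2}

Reducing the first expression gives {out.1, a3.2} {out.2} {a1.1, a2.1} {a1.2, a2.2} {a3.1}
Reducing the second expression gives {out.1} {out.2} {a1.1} {a1.2} {a2.1} {a2.2, a3.1, a3.2}
The normal forms differ: not equal.


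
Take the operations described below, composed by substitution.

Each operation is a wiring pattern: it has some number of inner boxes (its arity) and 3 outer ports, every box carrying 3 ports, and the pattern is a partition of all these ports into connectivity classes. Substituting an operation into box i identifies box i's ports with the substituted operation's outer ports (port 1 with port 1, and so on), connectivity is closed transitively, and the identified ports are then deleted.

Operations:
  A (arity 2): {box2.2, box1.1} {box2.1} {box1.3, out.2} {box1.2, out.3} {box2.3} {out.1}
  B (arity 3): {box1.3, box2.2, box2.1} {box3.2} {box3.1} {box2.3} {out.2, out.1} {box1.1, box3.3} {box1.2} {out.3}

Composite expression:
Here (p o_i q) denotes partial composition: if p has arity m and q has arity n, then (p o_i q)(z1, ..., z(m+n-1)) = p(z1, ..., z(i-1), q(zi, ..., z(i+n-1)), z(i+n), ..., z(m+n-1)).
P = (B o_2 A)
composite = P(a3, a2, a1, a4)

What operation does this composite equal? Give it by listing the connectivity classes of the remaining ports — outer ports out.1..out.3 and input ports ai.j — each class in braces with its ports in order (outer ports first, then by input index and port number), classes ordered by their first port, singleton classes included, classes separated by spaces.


After gluing at B, chains via deleted ports link the a-ports.
after A, the pattern on (a2, a1) reads {out.1} {out.2, a2.3} {out.3, a2.2} {a1.1} {a1.2, a2.1} {a1.3} (out.j = its outer ports)
after B, the pattern on (a3, a2, a1, a4) reads {out.1, out.2} {out.3} {a1.1} {a1.2, a2.1} {a1.3} {a2.2} {a2.3, a3.3} {a3.1, a4.3} {a3.2} {a4.1} {a4.2} (out.j = its outer ports)

{out.1, out.2} {out.3} {a1.1} {a1.2, a2.1} {a1.3} {a2.2} {a2.3, a3.3} {a3.1, a4.3} {a3.2} {a4.1} {a4.2}


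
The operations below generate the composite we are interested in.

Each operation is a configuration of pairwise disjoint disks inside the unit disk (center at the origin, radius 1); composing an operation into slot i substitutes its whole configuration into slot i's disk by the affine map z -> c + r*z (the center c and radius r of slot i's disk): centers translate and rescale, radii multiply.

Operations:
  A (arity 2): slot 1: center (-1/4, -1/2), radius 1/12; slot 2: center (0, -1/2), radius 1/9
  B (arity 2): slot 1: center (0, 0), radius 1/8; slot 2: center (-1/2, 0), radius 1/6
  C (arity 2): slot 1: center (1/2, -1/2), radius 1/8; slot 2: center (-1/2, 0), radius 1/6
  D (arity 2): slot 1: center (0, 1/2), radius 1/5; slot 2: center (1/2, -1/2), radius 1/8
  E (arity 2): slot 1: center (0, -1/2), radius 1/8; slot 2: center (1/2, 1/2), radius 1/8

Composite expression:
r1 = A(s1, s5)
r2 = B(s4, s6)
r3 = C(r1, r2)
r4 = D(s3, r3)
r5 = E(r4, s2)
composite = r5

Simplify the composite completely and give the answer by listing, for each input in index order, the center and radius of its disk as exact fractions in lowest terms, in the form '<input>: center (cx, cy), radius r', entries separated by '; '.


s1: center (143/2048, -585/1024), radius 1/6144; s2: center (1/2, 1/2), radius 1/8; s3: center (0, -7/16), radius 1/40; s4: center (7/128, -9/16), radius 1/3072; s5: center (9/128, -585/1024), radius 1/4608; s6: center (41/768, -9/16), radius 1/2304

Each s-disk chains the slot maps above it in E; radii multiply.
input s3: applying the 2 nested substitutions gives center (0, -7/16), radius 1/40
input s1: applying the 4 nested substitutions gives center (143/2048, -585/1024), radius 1/6144
input s5: applying the 4 nested substitutions gives center (9/128, -585/1024), radius 1/4608
input s4: applying the 4 nested substitutions gives center (7/128, -9/16), radius 1/3072
input s6: applying the 4 nested substitutions gives center (41/768, -9/16), radius 1/2304
input s2: applying the 1 nested substitution gives center (1/2, 1/2), radius 1/8


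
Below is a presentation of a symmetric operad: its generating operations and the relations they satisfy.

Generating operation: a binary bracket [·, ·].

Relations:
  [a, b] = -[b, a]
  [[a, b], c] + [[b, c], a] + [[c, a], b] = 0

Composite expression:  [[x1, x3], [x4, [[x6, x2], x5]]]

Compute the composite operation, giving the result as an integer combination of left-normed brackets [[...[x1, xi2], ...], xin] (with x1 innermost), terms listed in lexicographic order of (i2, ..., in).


[[[[[x1, x3], x2], x6], x5], x4] - [[[[[x1, x3], x4], x2], x6], x5] + [[[[[x1, x3], x4], x5], x2], x6] - [[[[[x1, x3], x4], x5], x6], x2] + [[[[[x1, x3], x4], x6], x2], x5] - [[[[[x1, x3], x5], x2], x6], x4] + [[[[[x1, x3], x5], x6], x2], x4] - [[[[[x1, x3], x6], x2], x5], x4]


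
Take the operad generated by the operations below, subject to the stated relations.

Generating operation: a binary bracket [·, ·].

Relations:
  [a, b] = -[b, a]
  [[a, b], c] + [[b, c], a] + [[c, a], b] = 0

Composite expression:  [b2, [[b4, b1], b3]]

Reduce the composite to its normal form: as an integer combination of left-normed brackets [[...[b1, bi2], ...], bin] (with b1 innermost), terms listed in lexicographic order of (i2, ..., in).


Expand each bracket as ab - ba; the b1-initial words give the coefficients.
Composite bracket: [b2, [[b4, b1], b3]]
Full expansion: 8 signed words from ab - ba (2^3 = 8).
The b1-initial words carry the normal form:
  from b1b4b3b2, sign +1: term +[[[b1, b4], b3], b2]

[[[b1, b4], b3], b2]


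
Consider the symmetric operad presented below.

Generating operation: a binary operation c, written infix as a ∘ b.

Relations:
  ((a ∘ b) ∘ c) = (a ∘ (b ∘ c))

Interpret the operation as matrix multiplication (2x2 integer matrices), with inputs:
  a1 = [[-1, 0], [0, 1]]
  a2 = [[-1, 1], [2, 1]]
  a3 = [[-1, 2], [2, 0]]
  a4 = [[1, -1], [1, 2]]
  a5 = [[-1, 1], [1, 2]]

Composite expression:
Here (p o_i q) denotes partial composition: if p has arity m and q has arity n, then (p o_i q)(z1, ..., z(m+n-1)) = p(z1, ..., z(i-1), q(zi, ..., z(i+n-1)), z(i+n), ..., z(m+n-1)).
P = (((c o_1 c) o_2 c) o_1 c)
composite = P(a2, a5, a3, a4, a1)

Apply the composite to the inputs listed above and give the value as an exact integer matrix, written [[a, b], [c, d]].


[[-4, 8], [-7, -13]]


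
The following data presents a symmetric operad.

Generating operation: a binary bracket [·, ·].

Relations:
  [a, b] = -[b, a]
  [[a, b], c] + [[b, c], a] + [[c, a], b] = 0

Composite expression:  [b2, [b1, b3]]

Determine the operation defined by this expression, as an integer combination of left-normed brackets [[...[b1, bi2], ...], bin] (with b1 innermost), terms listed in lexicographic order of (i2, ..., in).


-[[b1, b3], b2]

Expand each bracket as ab - ba; the b1-initial words give the coefficients.
Composite bracket: [b2, [b1, b3]]
Under [a, b] = ab - ba we get 4 signed associative words (2^2 = 4).
The b1-initial words carry the normal form:
  word b1b3b2 has sign -1, contributing -[[b1, b3], b2]


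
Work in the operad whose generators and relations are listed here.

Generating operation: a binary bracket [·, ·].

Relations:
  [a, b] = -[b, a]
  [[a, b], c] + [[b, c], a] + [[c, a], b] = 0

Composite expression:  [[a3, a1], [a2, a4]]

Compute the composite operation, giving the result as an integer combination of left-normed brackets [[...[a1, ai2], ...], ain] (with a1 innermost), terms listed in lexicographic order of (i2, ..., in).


-[[[a1, a3], a2], a4] + [[[a1, a3], a4], a2]


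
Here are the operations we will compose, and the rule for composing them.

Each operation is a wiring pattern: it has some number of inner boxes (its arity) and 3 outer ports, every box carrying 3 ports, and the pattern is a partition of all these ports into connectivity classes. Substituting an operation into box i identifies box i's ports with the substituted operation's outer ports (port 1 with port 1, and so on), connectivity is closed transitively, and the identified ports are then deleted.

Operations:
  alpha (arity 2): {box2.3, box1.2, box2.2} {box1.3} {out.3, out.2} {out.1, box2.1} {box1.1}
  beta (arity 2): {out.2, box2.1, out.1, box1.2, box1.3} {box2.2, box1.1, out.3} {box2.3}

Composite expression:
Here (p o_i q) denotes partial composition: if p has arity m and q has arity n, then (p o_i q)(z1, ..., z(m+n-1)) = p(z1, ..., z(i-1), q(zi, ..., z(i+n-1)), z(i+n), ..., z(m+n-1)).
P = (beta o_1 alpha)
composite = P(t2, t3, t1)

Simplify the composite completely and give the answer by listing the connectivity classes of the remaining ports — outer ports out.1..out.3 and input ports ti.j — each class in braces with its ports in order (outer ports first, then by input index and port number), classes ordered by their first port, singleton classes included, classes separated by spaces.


{out.1, out.2, t1.1} {out.3, t1.2, t3.1} {t1.3} {t2.1} {t2.2, t3.2, t3.3} {t2.3}


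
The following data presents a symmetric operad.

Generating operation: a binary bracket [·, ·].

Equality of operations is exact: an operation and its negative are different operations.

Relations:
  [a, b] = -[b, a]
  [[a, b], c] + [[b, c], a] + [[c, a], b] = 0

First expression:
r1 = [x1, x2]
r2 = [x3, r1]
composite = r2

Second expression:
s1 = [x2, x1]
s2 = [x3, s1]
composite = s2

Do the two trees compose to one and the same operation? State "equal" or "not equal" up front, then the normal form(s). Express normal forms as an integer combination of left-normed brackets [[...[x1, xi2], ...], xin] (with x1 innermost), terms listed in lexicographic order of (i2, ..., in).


not equal: they reduce to -[[x1, x2], x3] and [[x1, x2], x3]

The first expression, normalized: -[[x1, x2], x3]
The second expression, normalized: [[x1, x2], x3]
The normal forms differ: not equal.


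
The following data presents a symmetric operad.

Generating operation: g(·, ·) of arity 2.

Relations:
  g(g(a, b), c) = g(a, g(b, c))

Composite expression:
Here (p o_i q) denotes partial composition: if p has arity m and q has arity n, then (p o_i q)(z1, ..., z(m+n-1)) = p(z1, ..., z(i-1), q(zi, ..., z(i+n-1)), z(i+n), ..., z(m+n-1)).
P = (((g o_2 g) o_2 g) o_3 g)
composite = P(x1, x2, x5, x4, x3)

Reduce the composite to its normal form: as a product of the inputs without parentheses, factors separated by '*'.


x1 * x2 * x5 * x4 * x3

Key point: g is associative — brackets drop, the x-order remains.
g(x5, x4) spells out as x5 * x4
g(x2, g(x5, x4)) spells out as x2 * x5 * x4
g(g(x2, g(x5, x4)), x3) spells out as x2 * x5 * x4 * x3
g(x1, g(g(x2, g(x5, x4)), x3)) spells out as x1 * x2 * x5 * x4 * x3


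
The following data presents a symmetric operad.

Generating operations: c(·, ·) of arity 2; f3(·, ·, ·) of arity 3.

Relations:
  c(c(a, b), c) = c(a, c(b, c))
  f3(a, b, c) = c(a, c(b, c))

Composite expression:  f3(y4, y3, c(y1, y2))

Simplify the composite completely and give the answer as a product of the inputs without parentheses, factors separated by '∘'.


y4 ∘ y3 ∘ y1 ∘ y2

The f3-tree's shape is irrelevant; the y-reading-order decides.
c(y1, y2) spells out as y1 ∘ y2
f3(y4, y3, c(y1, y2)) spells out as y4 ∘ y3 ∘ y1 ∘ y2


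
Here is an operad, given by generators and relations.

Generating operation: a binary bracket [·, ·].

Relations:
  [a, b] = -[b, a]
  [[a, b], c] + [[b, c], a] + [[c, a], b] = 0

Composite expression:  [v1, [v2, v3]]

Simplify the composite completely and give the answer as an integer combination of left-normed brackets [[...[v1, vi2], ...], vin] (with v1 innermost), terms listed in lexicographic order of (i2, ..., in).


[[v1, v2], v3] - [[v1, v3], v2]

Expand each bracket as ab - ba; the v1-initial words give the coefficients.
Composite bracket: [v1, [v2, v3]]
Full expansion: 4 signed words from ab - ba (2^2 = 4).
Words beginning with v1 determine it all:
  from v1v2v3, sign +1: term +[[v1, v2], v3]
  from v1v3v2, sign -1: term -[[v1, v3], v2]


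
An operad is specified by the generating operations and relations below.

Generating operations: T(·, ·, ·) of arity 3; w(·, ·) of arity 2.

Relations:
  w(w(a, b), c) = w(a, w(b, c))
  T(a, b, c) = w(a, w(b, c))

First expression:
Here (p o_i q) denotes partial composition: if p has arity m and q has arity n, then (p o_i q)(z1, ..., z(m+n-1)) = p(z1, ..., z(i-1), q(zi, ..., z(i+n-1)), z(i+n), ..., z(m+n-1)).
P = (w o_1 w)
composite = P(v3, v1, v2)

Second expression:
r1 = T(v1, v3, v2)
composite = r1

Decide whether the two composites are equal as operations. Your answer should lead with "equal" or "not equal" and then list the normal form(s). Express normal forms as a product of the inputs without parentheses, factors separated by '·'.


not equal: they reduce to v3 · v1 · v2 and v1 · v3 · v2

The first composite normalizes to v3 · v1 · v2
The second composite normalizes to v1 · v3 · v2
Different reductions; not equal.


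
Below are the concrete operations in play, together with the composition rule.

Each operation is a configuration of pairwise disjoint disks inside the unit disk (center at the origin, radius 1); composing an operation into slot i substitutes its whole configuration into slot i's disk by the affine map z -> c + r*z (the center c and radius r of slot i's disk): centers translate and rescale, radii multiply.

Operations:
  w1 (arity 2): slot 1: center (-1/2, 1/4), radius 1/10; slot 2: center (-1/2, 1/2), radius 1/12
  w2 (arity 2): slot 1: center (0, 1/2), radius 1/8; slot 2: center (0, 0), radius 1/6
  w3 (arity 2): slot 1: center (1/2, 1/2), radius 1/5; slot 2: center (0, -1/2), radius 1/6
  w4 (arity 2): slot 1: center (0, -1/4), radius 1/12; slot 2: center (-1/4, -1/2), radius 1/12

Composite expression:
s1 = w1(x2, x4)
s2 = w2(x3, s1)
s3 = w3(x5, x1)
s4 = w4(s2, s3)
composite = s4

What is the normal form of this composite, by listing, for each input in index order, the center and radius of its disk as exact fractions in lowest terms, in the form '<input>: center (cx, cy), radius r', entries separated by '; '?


x1: center (-1/4, -13/24), radius 1/72; x2: center (-1/144, -71/288), radius 1/720; x3: center (0, -5/24), radius 1/96; x4: center (-1/144, -35/144), radius 1/864; x5: center (-5/24, -11/24), radius 1/60


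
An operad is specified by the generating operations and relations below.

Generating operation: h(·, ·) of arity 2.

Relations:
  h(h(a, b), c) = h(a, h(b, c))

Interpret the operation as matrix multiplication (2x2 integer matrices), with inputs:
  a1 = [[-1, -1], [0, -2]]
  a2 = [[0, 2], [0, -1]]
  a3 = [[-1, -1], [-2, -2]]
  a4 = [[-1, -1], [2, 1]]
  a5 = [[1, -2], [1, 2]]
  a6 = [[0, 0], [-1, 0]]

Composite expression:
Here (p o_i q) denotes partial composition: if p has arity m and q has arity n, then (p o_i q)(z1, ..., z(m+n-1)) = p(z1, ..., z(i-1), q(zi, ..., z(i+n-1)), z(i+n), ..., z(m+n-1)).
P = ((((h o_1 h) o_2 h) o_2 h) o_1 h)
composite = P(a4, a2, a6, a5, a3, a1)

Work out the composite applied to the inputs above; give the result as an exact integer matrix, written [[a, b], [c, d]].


[[-3, -9], [9, 27]]

h(a4, a2) = [[0, -1], [0, 3]]
h(a6, a5) = [[0, 0], [-1, 2]]
h(h(a6, a5), a3) = [[0, 0], [-3, -3]]
h(h(a4, a2), h(h(a6, a5), a3)) = [[3, 3], [-9, -9]]
h(h(h(a4, a2), h(h(a6, a5), a3)), a1) = [[-3, -9], [9, 27]]


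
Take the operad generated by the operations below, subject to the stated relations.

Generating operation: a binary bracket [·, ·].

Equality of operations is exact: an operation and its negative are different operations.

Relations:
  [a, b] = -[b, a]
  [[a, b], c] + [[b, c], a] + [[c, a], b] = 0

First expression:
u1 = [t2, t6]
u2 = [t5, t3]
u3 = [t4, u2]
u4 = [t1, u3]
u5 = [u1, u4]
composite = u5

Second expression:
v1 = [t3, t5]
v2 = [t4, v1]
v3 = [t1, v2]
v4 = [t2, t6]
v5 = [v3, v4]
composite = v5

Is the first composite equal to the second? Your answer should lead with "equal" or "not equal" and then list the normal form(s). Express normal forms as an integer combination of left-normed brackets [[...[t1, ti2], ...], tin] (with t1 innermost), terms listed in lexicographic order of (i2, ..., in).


equal; the common form is -[[[[[t1, t3], t5], t4], t2], t6] + [[[[[t1, t3], t5], t4], t6], t2] + [[[[[t1, t4], t3], t5], t2], t6] - [[[[[t1, t4], t3], t5], t6], t2] - [[[[[t1, t4], t5], t3], t2], t6] + [[[[[t1, t4], t5], t3], t6], t2] + [[[[[t1, t5], t3], t4], t2], t6] - [[[[[t1, t5], t3], t4], t6], t2]


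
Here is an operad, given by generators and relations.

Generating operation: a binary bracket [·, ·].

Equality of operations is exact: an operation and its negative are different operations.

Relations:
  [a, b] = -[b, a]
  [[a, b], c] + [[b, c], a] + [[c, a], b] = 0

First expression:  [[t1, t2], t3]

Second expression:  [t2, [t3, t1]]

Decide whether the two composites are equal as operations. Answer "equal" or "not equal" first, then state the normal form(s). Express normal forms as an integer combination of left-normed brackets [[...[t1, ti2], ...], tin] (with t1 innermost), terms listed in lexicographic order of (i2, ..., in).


not equal; the first gives [[t1, t2], t3] and the second [[t1, t3], t2]


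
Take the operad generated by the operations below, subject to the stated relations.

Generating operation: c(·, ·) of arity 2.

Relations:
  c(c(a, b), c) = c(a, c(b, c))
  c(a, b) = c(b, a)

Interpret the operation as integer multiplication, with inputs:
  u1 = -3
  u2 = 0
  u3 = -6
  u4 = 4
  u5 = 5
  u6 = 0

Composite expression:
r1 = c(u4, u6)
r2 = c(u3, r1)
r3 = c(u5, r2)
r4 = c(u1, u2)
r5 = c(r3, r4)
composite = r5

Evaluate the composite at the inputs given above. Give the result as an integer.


0

c(u4, u6) = 0
c(u3, c(u4, u6)) = 0
c(u5, c(u3, c(u4, u6))) = 0
c(u1, u2) = 0
c(c(u5, c(u3, c(u4, u6))), c(u1, u2)) = 0


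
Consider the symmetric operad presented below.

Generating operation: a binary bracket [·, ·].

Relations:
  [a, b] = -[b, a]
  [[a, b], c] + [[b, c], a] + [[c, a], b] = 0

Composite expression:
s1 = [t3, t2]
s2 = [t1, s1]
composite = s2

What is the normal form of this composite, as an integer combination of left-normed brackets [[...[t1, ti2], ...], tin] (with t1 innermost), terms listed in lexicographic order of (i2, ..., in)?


-[[t1, t2], t3] + [[t1, t3], t2]

A multilinear Lie element is pinned by t1-initial words (t1 innermost).
Composite bracket: [t1, [t3, t2]]
The bracket unfolds into 4 signed words via [a, b] = ab - ba (2^2 = 4).
Words beginning with t1 determine it all:
  from t1t2t3, sign -1: term -[[t1, t2], t3]
  from t1t3t2, sign +1: term +[[t1, t3], t2]


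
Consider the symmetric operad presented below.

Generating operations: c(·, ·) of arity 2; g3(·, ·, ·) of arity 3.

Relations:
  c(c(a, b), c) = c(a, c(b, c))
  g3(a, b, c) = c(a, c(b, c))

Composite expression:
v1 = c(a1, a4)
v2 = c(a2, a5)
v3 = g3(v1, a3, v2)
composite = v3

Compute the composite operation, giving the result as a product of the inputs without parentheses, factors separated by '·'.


All parenthesizations of g3 agree; list the a-inputs left to right.
c(a1, a4) flattens to a1 · a4
c(a2, a5) flattens to a2 · a5
g3(c(a1, a4), a3, c(a2, a5)) flattens to a1 · a4 · a3 · a2 · a5

a1 · a4 · a3 · a2 · a5


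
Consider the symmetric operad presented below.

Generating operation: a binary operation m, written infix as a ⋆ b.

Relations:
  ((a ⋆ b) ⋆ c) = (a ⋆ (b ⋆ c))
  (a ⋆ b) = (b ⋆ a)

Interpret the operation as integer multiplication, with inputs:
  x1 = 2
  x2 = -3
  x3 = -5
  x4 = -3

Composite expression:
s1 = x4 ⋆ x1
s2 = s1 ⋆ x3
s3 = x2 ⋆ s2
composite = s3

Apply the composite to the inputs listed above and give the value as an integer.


(x4 ⋆ x1) = -6
((x4 ⋆ x1) ⋆ x3) = 30
(x2 ⋆ ((x4 ⋆ x1) ⋆ x3)) = -90

-90


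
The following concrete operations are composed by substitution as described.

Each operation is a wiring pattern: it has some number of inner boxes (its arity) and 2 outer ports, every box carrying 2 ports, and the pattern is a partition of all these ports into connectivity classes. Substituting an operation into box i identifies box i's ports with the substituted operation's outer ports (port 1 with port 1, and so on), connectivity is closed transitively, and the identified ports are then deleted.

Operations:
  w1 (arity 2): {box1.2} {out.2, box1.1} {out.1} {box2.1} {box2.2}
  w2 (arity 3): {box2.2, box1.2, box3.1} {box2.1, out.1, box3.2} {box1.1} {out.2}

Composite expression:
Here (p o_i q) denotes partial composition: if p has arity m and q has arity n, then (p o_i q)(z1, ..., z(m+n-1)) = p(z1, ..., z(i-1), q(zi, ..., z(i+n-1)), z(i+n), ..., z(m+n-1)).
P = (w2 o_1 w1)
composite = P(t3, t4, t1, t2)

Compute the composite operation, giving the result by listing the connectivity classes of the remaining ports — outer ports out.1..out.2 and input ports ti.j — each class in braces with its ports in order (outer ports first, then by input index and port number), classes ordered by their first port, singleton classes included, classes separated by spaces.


Connectivity passes through glued w2-boundaries; trace each wire chain.
after w1, the pattern on (t3, t4) reads {out.1} {out.2, t3.1} {t3.2} {t4.1} {t4.2} (out.j = its outer ports)
after w2, the pattern on (t3, t4, t1, t2) reads {out.1, t1.1, t2.2} {out.2} {t1.2, t2.1, t3.1} {t3.2} {t4.1} {t4.2} (out.j = its outer ports)

{out.1, t1.1, t2.2} {out.2} {t1.2, t2.1, t3.1} {t3.2} {t4.1} {t4.2}


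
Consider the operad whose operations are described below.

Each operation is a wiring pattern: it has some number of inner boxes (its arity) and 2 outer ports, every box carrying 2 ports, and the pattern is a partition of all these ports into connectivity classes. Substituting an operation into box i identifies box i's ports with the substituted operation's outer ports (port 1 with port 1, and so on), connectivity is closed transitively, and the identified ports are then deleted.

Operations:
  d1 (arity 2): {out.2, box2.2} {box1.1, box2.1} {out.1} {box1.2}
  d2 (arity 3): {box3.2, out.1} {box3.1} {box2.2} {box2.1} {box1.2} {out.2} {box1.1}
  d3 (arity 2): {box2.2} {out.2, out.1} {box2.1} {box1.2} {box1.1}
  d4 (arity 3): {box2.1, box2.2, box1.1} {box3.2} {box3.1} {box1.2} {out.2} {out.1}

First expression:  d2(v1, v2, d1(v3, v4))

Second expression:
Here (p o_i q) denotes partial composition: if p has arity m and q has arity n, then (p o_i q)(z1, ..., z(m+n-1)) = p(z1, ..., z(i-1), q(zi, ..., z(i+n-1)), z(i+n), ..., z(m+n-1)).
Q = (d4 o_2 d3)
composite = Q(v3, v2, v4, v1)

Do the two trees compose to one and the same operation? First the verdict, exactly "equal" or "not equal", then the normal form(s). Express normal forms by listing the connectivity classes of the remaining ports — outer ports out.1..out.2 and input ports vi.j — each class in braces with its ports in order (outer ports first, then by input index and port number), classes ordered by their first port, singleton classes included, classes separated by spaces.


not equal; the first gives {out.1, v4.2} {out.2} {v1.1} {v1.2} {v2.1} {v2.2} {v3.1, v4.1} {v3.2} and the second {out.1} {out.2} {v1.1} {v1.2} {v2.1} {v2.2} {v3.1} {v3.2} {v4.1} {v4.2}


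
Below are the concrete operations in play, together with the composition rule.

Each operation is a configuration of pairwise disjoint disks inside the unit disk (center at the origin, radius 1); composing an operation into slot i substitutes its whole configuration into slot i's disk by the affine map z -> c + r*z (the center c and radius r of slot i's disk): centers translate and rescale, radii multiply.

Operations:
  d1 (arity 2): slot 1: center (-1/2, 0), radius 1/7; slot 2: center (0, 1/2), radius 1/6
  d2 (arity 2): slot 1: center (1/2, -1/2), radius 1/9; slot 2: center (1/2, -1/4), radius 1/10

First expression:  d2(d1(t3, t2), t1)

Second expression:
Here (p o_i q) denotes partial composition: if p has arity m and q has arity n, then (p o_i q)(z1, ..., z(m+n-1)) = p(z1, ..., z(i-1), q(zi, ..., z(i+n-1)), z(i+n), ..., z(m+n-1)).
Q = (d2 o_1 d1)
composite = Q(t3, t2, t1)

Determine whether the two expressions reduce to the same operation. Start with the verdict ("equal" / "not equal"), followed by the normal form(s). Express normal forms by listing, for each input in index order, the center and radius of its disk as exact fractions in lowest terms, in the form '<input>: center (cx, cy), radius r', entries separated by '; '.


The first expression, normalized: t1: center (1/2, -1/4), radius 1/10; t2: center (1/2, -4/9), radius 1/54; t3: center (4/9, -1/2), radius 1/63
The second expression, normalized: t1: center (1/2, -1/4), radius 1/10; t2: center (1/2, -4/9), radius 1/54; t3: center (4/9, -1/2), radius 1/63
The normal forms match — equal.

equal — both sides give t1: center (1/2, -1/4), radius 1/10; t2: center (1/2, -4/9), radius 1/54; t3: center (4/9, -1/2), radius 1/63


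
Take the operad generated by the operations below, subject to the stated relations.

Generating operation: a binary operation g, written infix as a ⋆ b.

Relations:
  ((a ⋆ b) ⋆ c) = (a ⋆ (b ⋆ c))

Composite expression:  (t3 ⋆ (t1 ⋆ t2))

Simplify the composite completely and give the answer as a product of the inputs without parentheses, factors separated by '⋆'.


Every regrouping of g is equal, so read the t-inputs in written order.
(t1 ⋆ t2) reduces to t1 ⋆ t2
(t3 ⋆ (t1 ⋆ t2)) reduces to t3 ⋆ t1 ⋆ t2

t3 ⋆ t1 ⋆ t2


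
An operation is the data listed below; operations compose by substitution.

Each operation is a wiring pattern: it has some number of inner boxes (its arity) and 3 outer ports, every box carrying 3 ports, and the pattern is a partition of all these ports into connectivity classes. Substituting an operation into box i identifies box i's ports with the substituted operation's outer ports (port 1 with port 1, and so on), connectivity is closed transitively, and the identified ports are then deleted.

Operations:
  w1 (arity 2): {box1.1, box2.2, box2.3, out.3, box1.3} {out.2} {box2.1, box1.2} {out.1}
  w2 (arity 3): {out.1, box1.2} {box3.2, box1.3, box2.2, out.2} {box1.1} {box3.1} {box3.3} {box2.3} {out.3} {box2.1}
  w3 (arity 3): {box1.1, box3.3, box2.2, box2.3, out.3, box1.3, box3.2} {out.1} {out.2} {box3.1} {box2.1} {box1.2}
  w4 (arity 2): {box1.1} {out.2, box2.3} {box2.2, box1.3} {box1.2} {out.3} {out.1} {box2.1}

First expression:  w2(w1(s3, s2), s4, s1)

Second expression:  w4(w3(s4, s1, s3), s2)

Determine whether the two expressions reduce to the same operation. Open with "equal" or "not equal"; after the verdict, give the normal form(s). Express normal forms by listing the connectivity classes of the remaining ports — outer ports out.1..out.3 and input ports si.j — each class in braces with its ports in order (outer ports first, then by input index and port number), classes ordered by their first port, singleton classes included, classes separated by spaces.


not equal; first: {out.1} {out.2, s1.2, s2.2, s2.3, s3.1, s3.3, s4.2} {out.3} {s1.1} {s1.3} {s2.1, s3.2} {s4.1} {s4.3}; second: {out.1} {out.2, s2.3} {out.3} {s1.1} {s1.2, s1.3, s2.2, s3.2, s3.3, s4.1, s4.3} {s2.1} {s3.1} {s4.2}

Normal form of the first expression: {out.1} {out.2, s1.2, s2.2, s2.3, s3.1, s3.3, s4.2} {out.3} {s1.1} {s1.3} {s2.1, s3.2} {s4.1} {s4.3}
Normal form of the second expression: {out.1} {out.2, s2.3} {out.3} {s1.1} {s1.2, s1.3, s2.2, s3.2, s3.3, s4.1, s4.3} {s2.1} {s3.1} {s4.2}
The normal forms differ: not equal.
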